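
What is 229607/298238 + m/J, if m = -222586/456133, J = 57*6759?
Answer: 40349039902550785/52409712075721002 ≈ 0.76988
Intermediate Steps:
J = 385263
m = -222586/456133 (m = -222586*1/456133 = -222586/456133 ≈ -0.48798)
229607/298238 + m/J = 229607/298238 - 222586/456133/385263 = 229607*(1/298238) - 222586/456133*1/385263 = 229607/298238 - 222586/175731167979 = 40349039902550785/52409712075721002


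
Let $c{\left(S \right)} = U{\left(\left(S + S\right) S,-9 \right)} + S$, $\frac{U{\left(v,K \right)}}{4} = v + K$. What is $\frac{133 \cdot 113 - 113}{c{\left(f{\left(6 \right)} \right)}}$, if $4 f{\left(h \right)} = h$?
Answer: $-904$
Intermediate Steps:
$f{\left(h \right)} = \frac{h}{4}$
$U{\left(v,K \right)} = 4 K + 4 v$ ($U{\left(v,K \right)} = 4 \left(v + K\right) = 4 \left(K + v\right) = 4 K + 4 v$)
$c{\left(S \right)} = -36 + S + 8 S^{2}$ ($c{\left(S \right)} = \left(4 \left(-9\right) + 4 \left(S + S\right) S\right) + S = \left(-36 + 4 \cdot 2 S S\right) + S = \left(-36 + 4 \cdot 2 S^{2}\right) + S = \left(-36 + 8 S^{2}\right) + S = -36 + S + 8 S^{2}$)
$\frac{133 \cdot 113 - 113}{c{\left(f{\left(6 \right)} \right)}} = \frac{133 \cdot 113 - 113}{-36 + \frac{1}{4} \cdot 6 + 8 \left(\frac{1}{4} \cdot 6\right)^{2}} = \frac{15029 - 113}{-36 + \frac{3}{2} + 8 \left(\frac{3}{2}\right)^{2}} = \frac{14916}{-36 + \frac{3}{2} + 8 \cdot \frac{9}{4}} = \frac{14916}{-36 + \frac{3}{2} + 18} = \frac{14916}{- \frac{33}{2}} = 14916 \left(- \frac{2}{33}\right) = -904$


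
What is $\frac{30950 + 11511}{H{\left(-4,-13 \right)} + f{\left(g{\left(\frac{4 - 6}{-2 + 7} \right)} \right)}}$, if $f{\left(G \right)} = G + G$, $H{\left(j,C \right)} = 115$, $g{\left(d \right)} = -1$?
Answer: $\frac{42461}{113} \approx 375.76$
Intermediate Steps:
$f{\left(G \right)} = 2 G$
$\frac{30950 + 11511}{H{\left(-4,-13 \right)} + f{\left(g{\left(\frac{4 - 6}{-2 + 7} \right)} \right)}} = \frac{30950 + 11511}{115 + 2 \left(-1\right)} = \frac{42461}{115 - 2} = \frac{42461}{113}$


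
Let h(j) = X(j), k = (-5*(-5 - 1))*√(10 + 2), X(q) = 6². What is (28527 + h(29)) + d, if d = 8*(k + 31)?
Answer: 28811 + 480*√3 ≈ 29642.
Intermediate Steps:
X(q) = 36
k = 60*√3 (k = (-5*(-6))*√12 = 30*(2*√3) = 60*√3 ≈ 103.92)
h(j) = 36
d = 248 + 480*√3 (d = 8*(60*√3 + 31) = 8*(31 + 60*√3) = 248 + 480*√3 ≈ 1079.4)
(28527 + h(29)) + d = (28527 + 36) + (248 + 480*√3) = 28563 + (248 + 480*√3) = 28811 + 480*√3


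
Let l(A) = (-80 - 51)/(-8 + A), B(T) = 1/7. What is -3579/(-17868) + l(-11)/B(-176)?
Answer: 5484319/113164 ≈ 48.463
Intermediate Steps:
B(T) = ⅐
l(A) = -131/(-8 + A)
-3579/(-17868) + l(-11)/B(-176) = -3579/(-17868) + (-131/(-8 - 11))/(⅐) = -3579*(-1/17868) - 131/(-19)*7 = 1193/5956 - 131*(-1/19)*7 = 1193/5956 + (131/19)*7 = 1193/5956 + 917/19 = 5484319/113164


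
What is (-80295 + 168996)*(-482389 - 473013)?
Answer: -84745112802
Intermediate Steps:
(-80295 + 168996)*(-482389 - 473013) = 88701*(-955402) = -84745112802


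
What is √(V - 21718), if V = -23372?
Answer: 3*I*√5010 ≈ 212.34*I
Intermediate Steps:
√(V - 21718) = √(-23372 - 21718) = √(-45090) = 3*I*√5010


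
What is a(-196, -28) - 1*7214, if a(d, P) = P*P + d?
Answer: -6626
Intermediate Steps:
a(d, P) = d + P² (a(d, P) = P² + d = d + P²)
a(-196, -28) - 1*7214 = (-196 + (-28)²) - 1*7214 = (-196 + 784) - 7214 = 588 - 7214 = -6626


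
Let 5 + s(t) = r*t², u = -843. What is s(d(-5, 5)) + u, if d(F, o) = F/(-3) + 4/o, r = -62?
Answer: -275678/225 ≈ -1225.2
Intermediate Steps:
d(F, o) = 4/o - F/3 (d(F, o) = F*(-⅓) + 4/o = -F/3 + 4/o = 4/o - F/3)
s(t) = -5 - 62*t²
s(d(-5, 5)) + u = (-5 - 62*(4/5 - ⅓*(-5))²) - 843 = (-5 - 62*(4*(⅕) + 5/3)²) - 843 = (-5 - 62*(⅘ + 5/3)²) - 843 = (-5 - 62*(37/15)²) - 843 = (-5 - 62*1369/225) - 843 = (-5 - 84878/225) - 843 = -86003/225 - 843 = -275678/225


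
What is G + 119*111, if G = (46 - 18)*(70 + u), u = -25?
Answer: 14469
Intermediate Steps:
G = 1260 (G = (46 - 18)*(70 - 25) = 28*45 = 1260)
G + 119*111 = 1260 + 119*111 = 1260 + 13209 = 14469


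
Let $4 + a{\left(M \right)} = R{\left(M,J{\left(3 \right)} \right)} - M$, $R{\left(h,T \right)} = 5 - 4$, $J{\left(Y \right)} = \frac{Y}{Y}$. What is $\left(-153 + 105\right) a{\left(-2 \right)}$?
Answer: $48$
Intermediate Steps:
$J{\left(Y \right)} = 1$
$R{\left(h,T \right)} = 1$ ($R{\left(h,T \right)} = 5 - 4 = 1$)
$a{\left(M \right)} = -3 - M$ ($a{\left(M \right)} = -4 - \left(-1 + M\right) = -3 - M$)
$\left(-153 + 105\right) a{\left(-2 \right)} = \left(-153 + 105\right) \left(-3 - -2\right) = - 48 \left(-3 + 2\right) = \left(-48\right) \left(-1\right) = 48$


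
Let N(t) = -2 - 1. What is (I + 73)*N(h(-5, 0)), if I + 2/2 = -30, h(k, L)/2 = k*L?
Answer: -126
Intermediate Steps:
h(k, L) = 2*L*k (h(k, L) = 2*(k*L) = 2*(L*k) = 2*L*k)
N(t) = -3
I = -31 (I = -1 - 30 = -31)
(I + 73)*N(h(-5, 0)) = (-31 + 73)*(-3) = 42*(-3) = -126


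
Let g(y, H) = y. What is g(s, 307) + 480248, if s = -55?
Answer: 480193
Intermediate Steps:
g(s, 307) + 480248 = -55 + 480248 = 480193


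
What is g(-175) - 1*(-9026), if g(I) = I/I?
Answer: 9027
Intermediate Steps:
g(I) = 1
g(-175) - 1*(-9026) = 1 - 1*(-9026) = 1 + 9026 = 9027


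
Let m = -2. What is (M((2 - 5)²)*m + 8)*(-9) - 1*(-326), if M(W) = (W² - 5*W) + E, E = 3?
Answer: 956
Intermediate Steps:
M(W) = 3 + W² - 5*W (M(W) = (W² - 5*W) + 3 = 3 + W² - 5*W)
(M((2 - 5)²)*m + 8)*(-9) - 1*(-326) = ((3 + ((2 - 5)²)² - 5*(2 - 5)²)*(-2) + 8)*(-9) - 1*(-326) = ((3 + ((-3)²)² - 5*(-3)²)*(-2) + 8)*(-9) + 326 = ((3 + 9² - 5*9)*(-2) + 8)*(-9) + 326 = ((3 + 81 - 45)*(-2) + 8)*(-9) + 326 = (39*(-2) + 8)*(-9) + 326 = (-78 + 8)*(-9) + 326 = -70*(-9) + 326 = 630 + 326 = 956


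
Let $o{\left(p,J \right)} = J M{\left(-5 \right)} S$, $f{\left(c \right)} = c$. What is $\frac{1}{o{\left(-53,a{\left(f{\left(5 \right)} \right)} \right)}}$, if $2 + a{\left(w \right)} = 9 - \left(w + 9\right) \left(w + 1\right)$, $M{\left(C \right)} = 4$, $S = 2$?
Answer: $- \frac{1}{616} \approx -0.0016234$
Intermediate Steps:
$a{\left(w \right)} = 7 - \left(1 + w\right) \left(9 + w\right)$ ($a{\left(w \right)} = -2 - \left(-9 + \left(w + 9\right) \left(w + 1\right)\right) = -2 - \left(-9 + \left(9 + w\right) \left(1 + w\right)\right) = -2 - \left(-9 + \left(1 + w\right) \left(9 + w\right)\right) = 7 - \left(1 + w\right) \left(9 + w\right)$)
$o{\left(p,J \right)} = 8 J$ ($o{\left(p,J \right)} = J 4 \cdot 2 = 4 J 2 = 8 J$)
$\frac{1}{o{\left(-53,a{\left(f{\left(5 \right)} \right)} \right)}} = \frac{1}{8 \left(-2 - 5^{2} - 50\right)} = \frac{1}{8 \left(-2 - 25 - 50\right)} = \frac{1}{8 \left(-77\right)} = \frac{1}{-616} = - \frac{1}{616}$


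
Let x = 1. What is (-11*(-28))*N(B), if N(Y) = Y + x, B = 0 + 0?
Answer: 308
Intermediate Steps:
B = 0
N(Y) = 1 + Y (N(Y) = Y + 1 = 1 + Y)
(-11*(-28))*N(B) = (-11*(-28))*(1 + 0) = 308*1 = 308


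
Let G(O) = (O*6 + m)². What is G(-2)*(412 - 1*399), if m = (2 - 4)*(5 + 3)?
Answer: 10192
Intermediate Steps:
m = -16 (m = -2*8 = -16)
G(O) = (-16 + 6*O)² (G(O) = (O*6 - 16)² = (6*O - 16)² = (-16 + 6*O)²)
G(-2)*(412 - 1*399) = (4*(-8 + 3*(-2))²)*(412 - 1*399) = (4*(-8 - 6)²)*(412 - 399) = (4*(-14)²)*13 = (4*196)*13 = 784*13 = 10192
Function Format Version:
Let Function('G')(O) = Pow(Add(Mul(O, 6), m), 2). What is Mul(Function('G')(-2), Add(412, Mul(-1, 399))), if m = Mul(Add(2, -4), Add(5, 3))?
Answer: 10192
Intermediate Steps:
m = -16 (m = Mul(-2, 8) = -16)
Function('G')(O) = Pow(Add(-16, Mul(6, O)), 2) (Function('G')(O) = Pow(Add(Mul(O, 6), -16), 2) = Pow(Add(Mul(6, O), -16), 2) = Pow(Add(-16, Mul(6, O)), 2))
Mul(Function('G')(-2), Add(412, Mul(-1, 399))) = Mul(Mul(4, Pow(Add(-8, Mul(3, -2)), 2)), Add(412, Mul(-1, 399))) = Mul(Mul(4, Pow(Add(-8, -6), 2)), Add(412, -399)) = Mul(Mul(4, Pow(-14, 2)), 13) = Mul(Mul(4, 196), 13) = Mul(784, 13) = 10192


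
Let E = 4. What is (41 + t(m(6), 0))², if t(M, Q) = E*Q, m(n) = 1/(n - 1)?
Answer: 1681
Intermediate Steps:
m(n) = 1/(-1 + n)
t(M, Q) = 4*Q
(41 + t(m(6), 0))² = (41 + 4*0)² = (41 + 0)² = 41² = 1681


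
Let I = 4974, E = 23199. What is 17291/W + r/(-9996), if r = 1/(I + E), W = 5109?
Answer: 1623148289173/479594275524 ≈ 3.3844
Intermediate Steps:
r = 1/28173 (r = 1/(4974 + 23199) = 1/28173 ≈ 3.5495e-5)
17291/W + r/(-9996) = 17291/5109 + (1/28173)/(-9996) = 17291*(1/5109) + (1/28173)*(-1/9996) = 17291/5109 - 1/281617308 = 1623148289173/479594275524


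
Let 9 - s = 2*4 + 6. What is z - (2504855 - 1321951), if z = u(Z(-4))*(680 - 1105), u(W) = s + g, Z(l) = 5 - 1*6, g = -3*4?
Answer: -1175679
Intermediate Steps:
g = -12
s = -5 (s = 9 - (2*4 + 6) = 9 - (8 + 6) = 9 - 1*14 = 9 - 14 = -5)
Z(l) = -1 (Z(l) = 5 - 6 = -1)
u(W) = -17 (u(W) = -5 - 12 = -17)
z = 7225 (z = -17*(680 - 1105) = -17*(-425) = 7225)
z - (2504855 - 1321951) = 7225 - (2504855 - 1321951) = 7225 - 1*1182904 = 7225 - 1182904 = -1175679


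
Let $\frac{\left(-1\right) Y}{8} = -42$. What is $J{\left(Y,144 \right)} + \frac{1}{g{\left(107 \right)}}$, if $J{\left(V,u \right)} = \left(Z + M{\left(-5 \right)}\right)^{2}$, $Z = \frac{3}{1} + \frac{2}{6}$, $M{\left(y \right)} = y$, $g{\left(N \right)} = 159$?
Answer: $\frac{1328}{477} \approx 2.7841$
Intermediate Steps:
$Y = 336$ ($Y = \left(-8\right) \left(-42\right) = 336$)
$Z = \frac{10}{3}$ ($Z = 3 \cdot 1 + 2 \cdot \frac{1}{6} = 3 + \frac{1}{3} = \frac{10}{3} \approx 3.3333$)
$J{\left(V,u \right)} = \frac{25}{9}$ ($J{\left(V,u \right)} = \left(\frac{10}{3} - 5\right)^{2} = \left(- \frac{5}{3}\right)^{2} = \frac{25}{9}$)
$J{\left(Y,144 \right)} + \frac{1}{g{\left(107 \right)}} = \frac{25}{9} + \frac{1}{159} = \frac{1328}{477}$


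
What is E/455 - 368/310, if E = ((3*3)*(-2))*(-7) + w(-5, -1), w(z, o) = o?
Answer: -12869/14105 ≈ -0.91237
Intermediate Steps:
E = 125 (E = ((3*3)*(-2))*(-7) - 1 = (9*(-2))*(-7) - 1 = -18*(-7) - 1 = 126 - 1 = 125)
E/455 - 368/310 = 125/455 - 368/310 = 125*(1/455) - 368*1/310 = 25/91 - 184/155 = -12869/14105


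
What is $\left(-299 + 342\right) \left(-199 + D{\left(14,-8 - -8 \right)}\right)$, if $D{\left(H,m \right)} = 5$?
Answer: $-8342$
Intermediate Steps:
$\left(-299 + 342\right) \left(-199 + D{\left(14,-8 - -8 \right)}\right) = \left(-299 + 342\right) \left(-199 + 5\right) = 43 \left(-194\right) = -8342$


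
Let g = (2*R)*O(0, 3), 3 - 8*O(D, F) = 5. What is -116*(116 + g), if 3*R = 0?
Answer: -13456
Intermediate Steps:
R = 0 (R = (⅓)*0 = 0)
O(D, F) = -¼ (O(D, F) = 3/8 - ⅛*5 = 3/8 - 5/8 = -¼)
g = 0 (g = (2*0)*(-¼) = 0*(-¼) = 0)
-116*(116 + g) = -116*(116 + 0) = -116*116 = -13456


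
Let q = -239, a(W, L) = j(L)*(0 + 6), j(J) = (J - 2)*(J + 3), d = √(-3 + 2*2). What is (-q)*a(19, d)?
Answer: -5736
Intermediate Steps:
d = 1 (d = √(-3 + 4) = √1 = 1)
j(J) = (-2 + J)*(3 + J)
a(W, L) = -36 + 6*L + 6*L² (a(W, L) = (-6 + L + L²)*(0 + 6) = (-6 + L + L²)*6 = -36 + 6*L + 6*L²)
(-q)*a(19, d) = (-1*(-239))*(-36 + 6*1 + 6*1²) = 239*(-36 + 6 + 6*1) = 239*(-36 + 6 + 6) = 239*(-24) = -5736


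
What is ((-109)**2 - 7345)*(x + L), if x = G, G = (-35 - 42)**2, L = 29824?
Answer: 162175608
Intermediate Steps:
G = 5929 (G = (-77)**2 = 5929)
x = 5929
((-109)**2 - 7345)*(x + L) = ((-109)**2 - 7345)*(5929 + 29824) = (11881 - 7345)*35753 = 4536*35753 = 162175608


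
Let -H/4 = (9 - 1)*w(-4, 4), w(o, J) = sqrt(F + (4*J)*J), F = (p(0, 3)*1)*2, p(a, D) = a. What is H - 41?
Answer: -297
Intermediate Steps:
F = 0 (F = (0*1)*2 = 0*2 = 0)
w(o, J) = 2*sqrt(J**2) (w(o, J) = sqrt(0 + (4*J)*J) = sqrt(0 + 4*J**2) = sqrt(4*J**2) = 2*sqrt(J**2))
H = -256 (H = -4*(9 - 1)*2*sqrt(4**2) = -32*2*sqrt(16) = -32*2*4 = -32*8 = -4*64 = -256)
H - 41 = -256 - 41 = -297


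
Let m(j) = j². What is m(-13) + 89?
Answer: 258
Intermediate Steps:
m(-13) + 89 = (-13)² + 89 = 169 + 89 = 258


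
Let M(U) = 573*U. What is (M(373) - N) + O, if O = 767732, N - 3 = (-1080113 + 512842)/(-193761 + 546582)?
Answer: 346279560289/352821 ≈ 9.8146e+5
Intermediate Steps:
N = 491192/352821 (N = 3 + (-1080113 + 512842)/(-193761 + 546582) = 3 - 567271/352821 = 491192/352821 ≈ 1.3922)
(M(373) - N) + O = (573*373 - 1*491192/352821) + 767732 = (213729 - 491192/352821) + 767732 = 75407588317/352821 + 767732 = 346279560289/352821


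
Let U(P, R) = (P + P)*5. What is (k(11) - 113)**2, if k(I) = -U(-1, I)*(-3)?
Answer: 20449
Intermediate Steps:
U(P, R) = 10*P (U(P, R) = (2*P)*5 = 10*P)
k(I) = -30 (k(I) = -10*(-1)*(-3) = -1*(-10)*(-3) = 10*(-3) = -30)
(k(11) - 113)**2 = (-30 - 113)**2 = (-143)**2 = 20449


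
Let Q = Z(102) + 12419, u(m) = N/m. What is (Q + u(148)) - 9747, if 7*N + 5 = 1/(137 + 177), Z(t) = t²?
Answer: 4253673535/325304 ≈ 13076.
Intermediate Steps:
N = -1569/2198 (N = -5/7 + 1/(7*(137 + 177)) = -5/7 + (⅐)/314 = -5/7 + (⅐)*(1/314) = -5/7 + 1/2198 = -1569/2198 ≈ -0.71383)
u(m) = -1569/(2198*m)
Q = 22823 (Q = 102² + 12419 = 10404 + 12419 = 22823)
(Q + u(148)) - 9747 = (22823 - 1569/2198/148) - 9747 = (22823 - 1569/2198*1/148) - 9747 = (22823 - 1569/325304) - 9747 = 7424411623/325304 - 9747 = 4253673535/325304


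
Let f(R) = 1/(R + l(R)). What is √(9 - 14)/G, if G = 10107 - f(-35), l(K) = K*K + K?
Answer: 1155*I*√5/11673584 ≈ 0.00022124*I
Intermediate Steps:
l(K) = K + K² (l(K) = K² + K = K + K²)
f(R) = 1/(R + R*(1 + R))
G = 11673584/1155 (G = 10107 - 1/((-35)*(2 - 35)) = 10107 - (-1)/(35*(-33)) = 10107 - (-1)*(-1)/(35*33) = 10107 - 1*1/1155 = 10107 - 1/1155 = 11673584/1155 ≈ 10107.)
√(9 - 14)/G = √(9 - 14)/(11673584/1155) = √(-5)*(1155/11673584) = (I*√5)*(1155/11673584) = 1155*I*√5/11673584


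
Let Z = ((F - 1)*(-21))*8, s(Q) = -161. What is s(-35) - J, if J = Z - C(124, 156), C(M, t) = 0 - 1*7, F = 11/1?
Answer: 1512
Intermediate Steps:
F = 11 (F = 11*1 = 11)
C(M, t) = -7 (C(M, t) = 0 - 7 = -7)
Z = -1680 (Z = ((11 - 1)*(-21))*8 = (10*(-21))*8 = -210*8 = -1680)
J = -1673 (J = -1680 - 1*(-7) = -1680 + 7 = -1673)
s(-35) - J = -161 - 1*(-1673) = -161 + 1673 = 1512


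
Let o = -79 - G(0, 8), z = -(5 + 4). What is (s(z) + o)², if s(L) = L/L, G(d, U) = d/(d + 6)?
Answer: 6084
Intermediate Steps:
G(d, U) = d/(6 + d)
z = -9 (z = -1*9 = -9)
o = -79 (o = -79 - 0/(6 + 0) = -79 - 0/6 = -79 - 1*0 = -79 + 0 = -79)
s(L) = 1
(s(z) + o)² = (1 - 79)² = (-78)² = 6084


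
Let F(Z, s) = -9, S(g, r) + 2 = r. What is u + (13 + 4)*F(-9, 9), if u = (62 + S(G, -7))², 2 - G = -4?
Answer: 2656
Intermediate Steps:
G = 6 (G = 2 - 1*(-4) = 2 + 4 = 6)
S(g, r) = -2 + r
u = 2809 (u = (62 + (-2 - 7))² = (62 - 9)² = 53² = 2809)
u + (13 + 4)*F(-9, 9) = 2809 + (13 + 4)*(-9) = 2809 + 17*(-9) = 2809 - 153 = 2656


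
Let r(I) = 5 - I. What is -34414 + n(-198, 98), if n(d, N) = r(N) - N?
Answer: -34605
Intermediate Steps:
n(d, N) = 5 - 2*N (n(d, N) = (5 - N) - N = 5 - 2*N)
-34414 + n(-198, 98) = -34414 + (5 - 2*98) = -34414 + (5 - 196) = -34414 - 191 = -34605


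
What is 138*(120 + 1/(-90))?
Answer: 248377/15 ≈ 16558.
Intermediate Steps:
138*(120 + 1/(-90)) = 138*(120 - 1/90) = 138*(10799/90) = 248377/15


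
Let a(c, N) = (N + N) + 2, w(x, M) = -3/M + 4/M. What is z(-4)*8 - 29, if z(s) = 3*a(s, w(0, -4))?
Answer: 7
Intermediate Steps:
w(x, M) = 1/M
a(c, N) = 2 + 2*N (a(c, N) = 2*N + 2 = 2 + 2*N)
z(s) = 9/2 (z(s) = 3*(2 + 2/(-4)) = 3*(2 + 2*(-¼)) = 3*(2 - ½) = 3*(3/2) = 9/2)
z(-4)*8 - 29 = (9/2)*8 - 29 = 36 - 29 = 7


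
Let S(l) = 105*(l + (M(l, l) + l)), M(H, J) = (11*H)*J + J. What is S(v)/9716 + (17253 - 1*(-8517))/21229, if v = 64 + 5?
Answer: 8389222095/14732926 ≈ 569.42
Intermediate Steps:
M(H, J) = J + 11*H*J (M(H, J) = 11*H*J + J = J + 11*H*J)
v = 69
S(l) = 210*l + 105*l*(1 + 11*l) (S(l) = 105*(l + (l*(1 + 11*l) + l)) = 105*(l + (l + l*(1 + 11*l))) = 105*(2*l + l*(1 + 11*l)) = 210*l + 105*l*(1 + 11*l))
S(v)/9716 + (17253 - 1*(-8517))/21229 = (105*69*(3 + 11*69))/9716 + (17253 - 1*(-8517))/21229 = (105*69*(3 + 759))*(1/9716) + (17253 + 8517)*(1/21229) = (105*69*762)*(1/9716) + 25770*(1/21229) = 5520690*(1/9716) + 25770/21229 = 394335/694 + 25770/21229 = 8389222095/14732926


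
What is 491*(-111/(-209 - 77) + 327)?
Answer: 45973803/286 ≈ 1.6075e+5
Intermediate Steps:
491*(-111/(-209 - 77) + 327) = 491*(-111/(-286) + 327) = 491*(-111*(-1/286) + 327) = 491*(111/286 + 327) = 491*(93633/286) = 45973803/286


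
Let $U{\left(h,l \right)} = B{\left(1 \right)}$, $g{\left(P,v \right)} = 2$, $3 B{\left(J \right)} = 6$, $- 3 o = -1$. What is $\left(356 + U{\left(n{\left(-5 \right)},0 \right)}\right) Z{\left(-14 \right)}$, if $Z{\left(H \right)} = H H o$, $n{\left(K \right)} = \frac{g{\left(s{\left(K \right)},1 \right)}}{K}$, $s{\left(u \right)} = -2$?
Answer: $\frac{70168}{3} \approx 23389.0$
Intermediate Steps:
$o = \frac{1}{3}$ ($o = \left(- \frac{1}{3}\right) \left(-1\right) = \frac{1}{3} \approx 0.33333$)
$B{\left(J \right)} = 2$ ($B{\left(J \right)} = \frac{1}{3} \cdot 6 = 2$)
$n{\left(K \right)} = \frac{2}{K}$
$Z{\left(H \right)} = \frac{H^{2}}{3}$ ($Z{\left(H \right)} = H H \frac{1}{3} = H^{2} \cdot \frac{1}{3} = \frac{H^{2}}{3}$)
$U{\left(h,l \right)} = 2$
$\left(356 + U{\left(n{\left(-5 \right)},0 \right)}\right) Z{\left(-14 \right)} = \left(356 + 2\right) \frac{\left(-14\right)^{2}}{3} = 358 \cdot \frac{1}{3} \cdot 196 = 358 \cdot \frac{196}{3} = \frac{70168}{3}$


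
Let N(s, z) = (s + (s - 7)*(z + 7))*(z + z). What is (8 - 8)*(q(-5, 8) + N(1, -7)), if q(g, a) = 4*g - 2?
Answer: 0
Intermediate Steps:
N(s, z) = 2*z*(s + (-7 + s)*(7 + z)) (N(s, z) = (s + (-7 + s)*(7 + z))*(2*z) = 2*z*(s + (-7 + s)*(7 + z)))
q(g, a) = -2 + 4*g
(8 - 8)*(q(-5, 8) + N(1, -7)) = (8 - 8)*((-2 + 4*(-5)) + 2*(-7)*(-49 - 7*(-7) + 8*1 + 1*(-7))) = 0*((-2 - 20) + 2*(-7)*(-49 + 49 + 8 - 7)) = 0*(-22 + 2*(-7)*1) = 0*(-22 - 14) = 0*(-36) = 0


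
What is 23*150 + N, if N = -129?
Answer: 3321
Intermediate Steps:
23*150 + N = 23*150 - 129 = 3450 - 129 = 3321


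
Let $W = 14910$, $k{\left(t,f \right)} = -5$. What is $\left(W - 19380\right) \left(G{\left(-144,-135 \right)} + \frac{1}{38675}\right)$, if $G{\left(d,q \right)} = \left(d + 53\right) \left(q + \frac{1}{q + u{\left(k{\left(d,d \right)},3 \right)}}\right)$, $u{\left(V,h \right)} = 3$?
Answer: $- \frac{9345231285493}{170170} \approx -5.4917 \cdot 10^{7}$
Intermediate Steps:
$G{\left(d,q \right)} = \left(53 + d\right) \left(q + \frac{1}{3 + q}\right)$ ($G{\left(d,q \right)} = \left(d + 53\right) \left(q + \frac{1}{q + 3}\right) = \left(53 + d\right) \left(q + \frac{1}{3 + q}\right)$)
$\left(W - 19380\right) \left(G{\left(-144,-135 \right)} + \frac{1}{38675}\right) = \left(14910 - 19380\right) \left(\frac{53 - 144 + 53 \left(-135\right)^{2} + 159 \left(-135\right) - 144 \left(-135\right)^{2} + 3 \left(-144\right) \left(-135\right)}{3 - 135} + \frac{1}{38675}\right) = - 4470 \left(\frac{53 - 144 + 53 \cdot 18225 - 21465 - 2624400 + 58320}{-132} + \frac{1}{38675}\right) = - 4470 \left(- \frac{53 - 144 + 965925 - 21465 - 2624400 + 58320}{132} + \frac{1}{38675}\right) = - 4470 \left(\left(- \frac{1}{132}\right) \left(-1621711\right) + \frac{1}{38675}\right) = - 4470 \left(\frac{1621711}{132} + \frac{1}{38675}\right) = \left(-4470\right) \frac{62719673057}{5105100} = - \frac{9345231285493}{170170}$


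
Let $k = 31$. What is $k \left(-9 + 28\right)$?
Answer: $589$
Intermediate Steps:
$k \left(-9 + 28\right) = 31 \left(-9 + 28\right) = 31 \cdot 19 = 589$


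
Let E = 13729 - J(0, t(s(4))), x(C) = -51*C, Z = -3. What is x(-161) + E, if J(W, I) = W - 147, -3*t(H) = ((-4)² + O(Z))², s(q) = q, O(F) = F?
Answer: 22087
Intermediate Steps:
t(H) = -169/3 (t(H) = -((-4)² - 3)²/3 = -(16 - 3)²/3 = -⅓*13² = -⅓*169 = -169/3)
J(W, I) = -147 + W
E = 13876 (E = 13729 - (-147 + 0) = 13729 - 1*(-147) = 13729 + 147 = 13876)
x(-161) + E = -51*(-161) + 13876 = 8211 + 13876 = 22087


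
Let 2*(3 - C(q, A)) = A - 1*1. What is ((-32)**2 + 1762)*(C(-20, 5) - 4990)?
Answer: -13899354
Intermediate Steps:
C(q, A) = 7/2 - A/2 (C(q, A) = 3 - (A - 1*1)/2 = 3 - (A - 1)/2 = 3 - (-1 + A)/2 = 3 + (1/2 - A/2) = 7/2 - A/2)
((-32)**2 + 1762)*(C(-20, 5) - 4990) = ((-32)**2 + 1762)*((7/2 - 1/2*5) - 4990) = (1024 + 1762)*((7/2 - 5/2) - 4990) = 2786*(1 - 4990) = 2786*(-4989) = -13899354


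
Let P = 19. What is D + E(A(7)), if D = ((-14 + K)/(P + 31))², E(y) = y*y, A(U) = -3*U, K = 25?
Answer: 1102621/2500 ≈ 441.05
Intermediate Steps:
E(y) = y²
D = 121/2500 (D = ((-14 + 25)/(19 + 31))² = (11/50)² = 121/2500 ≈ 0.048400)
D + E(A(7)) = 121/2500 + (-3*7)² = 121/2500 + (-21)² = 121/2500 + 441 = 1102621/2500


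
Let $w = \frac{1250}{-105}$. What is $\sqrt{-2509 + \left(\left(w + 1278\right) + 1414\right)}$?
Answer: $\frac{\sqrt{75453}}{21} \approx 13.08$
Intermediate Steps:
$w = - \frac{250}{21}$ ($w = 1250 \left(- \frac{1}{105}\right) = - \frac{250}{21} \approx -11.905$)
$\sqrt{-2509 + \left(\left(w + 1278\right) + 1414\right)} = \sqrt{-2509 + \left(\left(- \frac{250}{21} + 1278\right) + 1414\right)} = \sqrt{-2509 + \left(\frac{26588}{21} + 1414\right)} = \sqrt{-2509 + \frac{56282}{21}} = \sqrt{\frac{3593}{21}} = \frac{\sqrt{75453}}{21}$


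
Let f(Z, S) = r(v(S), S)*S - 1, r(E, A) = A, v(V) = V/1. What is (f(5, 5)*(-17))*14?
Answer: -5712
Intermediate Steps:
v(V) = V (v(V) = V*1 = V)
f(Z, S) = -1 + S² (f(Z, S) = S*S - 1 = S² - 1 = -1 + S²)
(f(5, 5)*(-17))*14 = ((-1 + 5²)*(-17))*14 = ((-1 + 25)*(-17))*14 = (24*(-17))*14 = -408*14 = -5712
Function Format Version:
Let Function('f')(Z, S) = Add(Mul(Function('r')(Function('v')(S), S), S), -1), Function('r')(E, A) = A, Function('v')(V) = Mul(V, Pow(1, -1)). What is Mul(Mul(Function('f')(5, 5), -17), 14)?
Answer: -5712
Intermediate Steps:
Function('v')(V) = V (Function('v')(V) = Mul(V, 1) = V)
Function('f')(Z, S) = Add(-1, Pow(S, 2)) (Function('f')(Z, S) = Add(Mul(S, S), -1) = Add(Pow(S, 2), -1) = Add(-1, Pow(S, 2)))
Mul(Mul(Function('f')(5, 5), -17), 14) = Mul(Mul(Add(-1, Pow(5, 2)), -17), 14) = Mul(Mul(Add(-1, 25), -17), 14) = Mul(Mul(24, -17), 14) = Mul(-408, 14) = -5712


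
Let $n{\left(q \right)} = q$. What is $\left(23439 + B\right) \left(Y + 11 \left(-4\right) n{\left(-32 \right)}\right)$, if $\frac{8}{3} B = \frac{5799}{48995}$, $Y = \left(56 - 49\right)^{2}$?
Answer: $\frac{13385703538509}{391960} \approx 3.4151 \cdot 10^{7}$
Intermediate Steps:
$Y = 49$ ($Y = 7^{2} = 49$)
$B = \frac{17397}{391960}$ ($B = \frac{3 \cdot \frac{5799}{48995}}{8} = \frac{3 \cdot 5799 \cdot \frac{1}{48995}}{8} = \frac{3}{8} \cdot \frac{5799}{48995} = \frac{17397}{391960} \approx 0.044385$)
$\left(23439 + B\right) \left(Y + 11 \left(-4\right) n{\left(-32 \right)}\right) = \left(23439 + \frac{17397}{391960}\right) \left(49 + 11 \left(-4\right) \left(-32\right)\right) = \frac{9187167837 \left(49 - -1408\right)}{391960} = \frac{9187167837 \left(49 + 1408\right)}{391960} = \frac{9187167837}{391960} \cdot 1457 = \frac{13385703538509}{391960}$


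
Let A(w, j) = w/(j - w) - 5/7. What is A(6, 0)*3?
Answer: -36/7 ≈ -5.1429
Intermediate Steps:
A(w, j) = -5/7 + w/(j - w) (A(w, j) = w/(j - w) - 5*⅐ = w/(j - w) - 5/7 = -5/7 + w/(j - w))
A(6, 0)*3 = ((-5*0 + 12*6)/(7*(0 - 1*6)))*3 = ((0 + 72)/(7*(0 - 6)))*3 = ((⅐)*72/(-6))*3 = ((⅐)*(-⅙)*72)*3 = -12/7*3 = -36/7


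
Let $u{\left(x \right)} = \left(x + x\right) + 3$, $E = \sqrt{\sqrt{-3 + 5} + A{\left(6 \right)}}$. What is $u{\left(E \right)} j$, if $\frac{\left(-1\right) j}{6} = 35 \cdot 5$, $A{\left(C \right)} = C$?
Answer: $-3150 - 2100 \sqrt{6 + \sqrt{2}} \approx -8868.1$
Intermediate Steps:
$E = \sqrt{6 + \sqrt{2}}$ ($E = \sqrt{\sqrt{-3 + 5} + 6} = \sqrt{\sqrt{2} + 6} = \sqrt{6 + \sqrt{2}} \approx 2.7229$)
$u{\left(x \right)} = 3 + 2 x$ ($u{\left(x \right)} = 2 x + 3 = 3 + 2 x$)
$j = -1050$ ($j = - 6 \cdot 35 \cdot 5 = \left(-6\right) 175 = -1050$)
$u{\left(E \right)} j = \left(3 + 2 \sqrt{6 + \sqrt{2}}\right) \left(-1050\right) = -3150 - 2100 \sqrt{6 + \sqrt{2}}$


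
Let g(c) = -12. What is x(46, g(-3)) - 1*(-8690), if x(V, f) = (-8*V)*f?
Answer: 13106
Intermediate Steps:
x(V, f) = -8*V*f
x(46, g(-3)) - 1*(-8690) = -8*46*(-12) - 1*(-8690) = 4416 + 8690 = 13106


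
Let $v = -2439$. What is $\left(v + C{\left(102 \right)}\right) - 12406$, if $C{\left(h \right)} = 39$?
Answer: $-14806$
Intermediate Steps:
$\left(v + C{\left(102 \right)}\right) - 12406 = \left(-2439 + 39\right) - 12406 = -2400 - 12406 = -14806$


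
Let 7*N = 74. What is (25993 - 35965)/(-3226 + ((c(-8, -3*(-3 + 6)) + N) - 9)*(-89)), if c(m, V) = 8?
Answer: 23268/9515 ≈ 2.4454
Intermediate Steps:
N = 74/7 (N = (⅐)*74 = 74/7 ≈ 10.571)
(25993 - 35965)/(-3226 + ((c(-8, -3*(-3 + 6)) + N) - 9)*(-89)) = (25993 - 35965)/(-3226 + ((8 + 74/7) - 9)*(-89)) = -9972/(-3226 + (130/7 - 9)*(-89)) = -9972/(-3226 + (67/7)*(-89)) = -9972/(-3226 - 5963/7) = -9972/(-28545/7) = -9972*(-7/28545) = 23268/9515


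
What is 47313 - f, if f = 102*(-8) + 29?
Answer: 48100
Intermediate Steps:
f = -787 (f = -816 + 29 = -787)
47313 - f = 47313 - 1*(-787) = 47313 + 787 = 48100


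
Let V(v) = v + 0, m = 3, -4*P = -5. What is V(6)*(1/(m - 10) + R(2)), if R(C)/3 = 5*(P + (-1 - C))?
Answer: -2217/14 ≈ -158.36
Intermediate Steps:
P = 5/4 (P = -¼*(-5) = 5/4 ≈ 1.2500)
V(v) = v
R(C) = 15/4 - 15*C (R(C) = 3*(5*(5/4 + (-1 - C))) = 3*(5*(¼ - C)) = 3*(5/4 - 5*C) = 15/4 - 15*C)
V(6)*(1/(m - 10) + R(2)) = 6*(1/(3 - 10) + (15/4 - 15*2)) = 6*(1/(-7) + (15/4 - 30)) = 6*(-⅐ - 105/4) = 6*(-739/28) = -2217/14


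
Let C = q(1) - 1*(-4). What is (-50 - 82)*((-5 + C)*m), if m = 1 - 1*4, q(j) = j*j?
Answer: 0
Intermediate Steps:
q(j) = j²
C = 5 (C = 1² - 1*(-4) = 1 + 4 = 5)
m = -3 (m = 1 - 4 = -3)
(-50 - 82)*((-5 + C)*m) = (-50 - 82)*((-5 + 5)*(-3)) = -0*(-3) = -132*0 = 0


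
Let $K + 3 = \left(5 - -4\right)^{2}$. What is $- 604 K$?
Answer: $-47112$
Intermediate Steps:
$K = 78$ ($K = -3 + \left(5 - -4\right)^{2} = -3 + \left(5 + 4\right)^{2} = -3 + 9^{2} = -3 + 81 = 78$)
$- 604 K = \left(-604\right) 78 = -47112$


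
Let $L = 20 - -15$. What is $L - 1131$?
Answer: $-1096$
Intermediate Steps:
$L = 35$ ($L = 20 + 15 = 35$)
$L - 1131 = 35 - 1131 = -1096$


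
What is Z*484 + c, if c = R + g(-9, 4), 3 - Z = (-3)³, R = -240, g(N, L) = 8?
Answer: 14288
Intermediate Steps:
Z = 30 (Z = 3 - 1*(-3)³ = 3 - 1*(-27) = 3 + 27 = 30)
c = -232 (c = -240 + 8 = -232)
Z*484 + c = 30*484 - 232 = 14520 - 232 = 14288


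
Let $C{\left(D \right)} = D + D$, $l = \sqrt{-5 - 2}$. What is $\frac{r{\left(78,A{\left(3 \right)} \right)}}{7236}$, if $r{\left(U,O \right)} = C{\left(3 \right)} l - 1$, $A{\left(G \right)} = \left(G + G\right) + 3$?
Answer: $- \frac{1}{7236} + \frac{i \sqrt{7}}{1206} \approx -0.0001382 + 0.0021938 i$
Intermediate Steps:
$l = i \sqrt{7}$ ($l = \sqrt{-7} = i \sqrt{7} \approx 2.6458 i$)
$C{\left(D \right)} = 2 D$
$A{\left(G \right)} = 3 + 2 G$ ($A{\left(G \right)} = 2 G + 3 = 3 + 2 G$)
$r{\left(U,O \right)} = -1 + 6 i \sqrt{7}$ ($r{\left(U,O \right)} = 2 \cdot 3 i \sqrt{7} - 1 = 6 i \sqrt{7} - 1 = -1 + 6 i \sqrt{7}$)
$\frac{r{\left(78,A{\left(3 \right)} \right)}}{7236} = \frac{-1 + 6 i \sqrt{7}}{7236} = \left(-1 + 6 i \sqrt{7}\right) \frac{1}{7236} = - \frac{1}{7236} + \frac{i \sqrt{7}}{1206}$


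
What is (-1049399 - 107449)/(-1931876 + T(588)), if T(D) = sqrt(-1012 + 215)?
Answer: 744962295616/1244048293391 + 385616*I*sqrt(797)/1244048293391 ≈ 0.59882 + 8.7508e-6*I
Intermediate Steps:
T(D) = I*sqrt(797) (T(D) = sqrt(-797) = I*sqrt(797))
(-1049399 - 107449)/(-1931876 + T(588)) = (-1049399 - 107449)/(-1931876 + I*sqrt(797)) = -1156848/(-1931876 + I*sqrt(797))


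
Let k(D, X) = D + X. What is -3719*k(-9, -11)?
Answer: 74380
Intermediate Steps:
-3719*k(-9, -11) = -3719*(-9 - 11) = -3719*(-20) = 74380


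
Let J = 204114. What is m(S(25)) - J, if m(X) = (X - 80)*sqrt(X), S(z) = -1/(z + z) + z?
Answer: -204114 - 2751*sqrt(2498)/500 ≈ -2.0439e+5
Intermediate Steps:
S(z) = z - 1/(2*z) (S(z) = -1/(2*z) + z = z - 1/(2*z))
m(X) = sqrt(X)*(-80 + X) (m(X) = (-80 + X)*sqrt(X) = sqrt(X)*(-80 + X))
m(S(25)) - J = sqrt(25 - 1/2/25)*(-80 + (25 - 1/2/25)) - 1*204114 = sqrt(25 - 1/2*1/25)*(-80 + (25 - 1/2*1/25)) - 204114 = sqrt(25 - 1/50)*(-80 + (25 - 1/50)) - 204114 = sqrt(1249/50)*(-80 + 1249/50) - 204114 = (sqrt(2498)/10)*(-2751/50) - 204114 = -2751*sqrt(2498)/500 - 204114 = -204114 - 2751*sqrt(2498)/500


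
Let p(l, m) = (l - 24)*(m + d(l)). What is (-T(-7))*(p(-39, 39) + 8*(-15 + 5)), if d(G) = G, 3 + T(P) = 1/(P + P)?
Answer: -1720/7 ≈ -245.71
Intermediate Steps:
T(P) = -3 + 1/(2*P) (T(P) = -3 + 1/(P + P) = -3 + 1/(2*P))
p(l, m) = (-24 + l)*(l + m) (p(l, m) = (l - 24)*(m + l) = (-24 + l)*(l + m))
(-T(-7))*(p(-39, 39) + 8*(-15 + 5)) = (-(-3 + (1/2)/(-7)))*(((-39)**2 - 24*(-39) - 24*39 - 39*39) + 8*(-15 + 5)) = (-(-3 + (1/2)*(-1/7)))*((1521 + 936 - 936 - 1521) + 8*(-10)) = (-(-3 - 1/14))*(0 - 80) = -1*(-43/14)*(-80) = (43/14)*(-80) = -1720/7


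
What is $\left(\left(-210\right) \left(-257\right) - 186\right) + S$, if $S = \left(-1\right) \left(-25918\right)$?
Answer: $79702$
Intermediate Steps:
$S = 25918$
$\left(\left(-210\right) \left(-257\right) - 186\right) + S = \left(\left(-210\right) \left(-257\right) - 186\right) + 25918 = \left(53970 - 186\right) + 25918 = 53784 + 25918 = 79702$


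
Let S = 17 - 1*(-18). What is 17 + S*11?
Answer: 402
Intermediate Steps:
S = 35 (S = 17 + 18 = 35)
17 + S*11 = 17 + 35*11 = 17 + 385 = 402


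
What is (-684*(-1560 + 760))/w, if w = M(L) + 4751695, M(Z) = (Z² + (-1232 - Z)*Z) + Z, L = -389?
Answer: 91200/871759 ≈ 0.10462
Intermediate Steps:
M(Z) = Z + Z² + Z*(-1232 - Z) (M(Z) = (Z² + Z*(-1232 - Z)) + Z = Z + Z² + Z*(-1232 - Z))
w = 5230554 (w = -1231*(-389) + 4751695 = 478859 + 4751695 = 5230554)
(-684*(-1560 + 760))/w = -684*(-1560 + 760)/5230554 = -684*(-800)*(1/5230554) = 547200*(1/5230554) = 91200/871759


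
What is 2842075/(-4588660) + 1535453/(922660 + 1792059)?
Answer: -133952647789/2491384497308 ≈ -0.053766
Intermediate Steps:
2842075/(-4588660) + 1535453/(922660 + 1792059) = 2842075*(-1/4588660) + 1535453/2714719 = -568415/917732 + 1535453*(1/2714719) = -568415/917732 + 1535453/2714719 = -133952647789/2491384497308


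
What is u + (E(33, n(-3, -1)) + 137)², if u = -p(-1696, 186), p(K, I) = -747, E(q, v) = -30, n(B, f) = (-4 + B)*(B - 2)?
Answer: 12196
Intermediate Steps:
n(B, f) = (-4 + B)*(-2 + B)
u = 747 (u = -1*(-747) = 747)
u + (E(33, n(-3, -1)) + 137)² = 747 + (-30 + 137)² = 747 + 107² = 747 + 11449 = 12196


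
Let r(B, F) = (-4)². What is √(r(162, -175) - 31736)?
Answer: 2*I*√7930 ≈ 178.1*I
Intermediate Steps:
r(B, F) = 16
√(r(162, -175) - 31736) = √(16 - 31736) = √(-31720) = 2*I*√7930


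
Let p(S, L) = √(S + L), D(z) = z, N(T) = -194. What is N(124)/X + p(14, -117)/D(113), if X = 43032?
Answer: -97/21516 + I*√103/113 ≈ -0.0045083 + 0.089813*I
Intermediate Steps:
p(S, L) = √(L + S)
N(124)/X + p(14, -117)/D(113) = -194/43032 + √(-117 + 14)/113 = -194*1/43032 + √(-103)*(1/113) = -97/21516 + (I*√103)*(1/113) = -97/21516 + I*√103/113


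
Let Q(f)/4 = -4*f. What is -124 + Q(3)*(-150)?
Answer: 7076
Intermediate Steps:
Q(f) = -16*f (Q(f) = 4*(-4*f) = -16*f)
-124 + Q(3)*(-150) = -124 - 16*3*(-150) = -124 - 48*(-150) = -124 + 7200 = 7076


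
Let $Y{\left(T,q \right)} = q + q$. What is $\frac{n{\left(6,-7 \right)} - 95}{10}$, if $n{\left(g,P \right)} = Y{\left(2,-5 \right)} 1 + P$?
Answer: $- \frac{56}{5} \approx -11.2$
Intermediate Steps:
$Y{\left(T,q \right)} = 2 q$
$n{\left(g,P \right)} = -10 + P$ ($n{\left(g,P \right)} = 2 \left(-5\right) 1 + P = \left(-10\right) 1 + P = -10 + P$)
$\frac{n{\left(6,-7 \right)} - 95}{10} = \frac{\left(-10 - 7\right) - 95}{10} = \frac{-17 - 95}{10} = \frac{1}{10} \left(-112\right) = - \frac{56}{5}$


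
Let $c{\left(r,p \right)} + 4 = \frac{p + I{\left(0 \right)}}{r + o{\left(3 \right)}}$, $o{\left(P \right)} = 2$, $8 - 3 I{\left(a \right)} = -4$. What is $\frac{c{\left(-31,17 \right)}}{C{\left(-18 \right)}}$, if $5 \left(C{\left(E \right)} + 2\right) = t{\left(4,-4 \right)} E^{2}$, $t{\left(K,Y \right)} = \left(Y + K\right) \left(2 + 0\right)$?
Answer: $\frac{137}{58} \approx 2.3621$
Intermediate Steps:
$t{\left(K,Y \right)} = 2 K + 2 Y$ ($t{\left(K,Y \right)} = \left(K + Y\right) 2 = 2 K + 2 Y$)
$I{\left(a \right)} = 4$ ($I{\left(a \right)} = \frac{8}{3} - - \frac{4}{3} = \frac{8}{3} + \frac{4}{3} = 4$)
$C{\left(E \right)} = -2$ ($C{\left(E \right)} = -2 + \frac{\left(2 \cdot 4 + 2 \left(-4\right)\right) E^{2}}{5} = -2 + \frac{\left(8 - 8\right) E^{2}}{5} = -2 + \frac{0 E^{2}}{5} = -2 + \frac{1}{5} \cdot 0 = -2 + 0 = -2$)
$c{\left(r,p \right)} = -4 + \frac{4 + p}{2 + r}$ ($c{\left(r,p \right)} = -4 + \frac{p + 4}{r + 2} = -4 + \frac{4 + p}{2 + r}$)
$\frac{c{\left(-31,17 \right)}}{C{\left(-18 \right)}} = \frac{\frac{1}{2 - 31} \left(-4 + 17 - -124\right)}{-2} = \frac{-4 + 17 + 124}{-29} \left(- \frac{1}{2}\right) = \left(- \frac{1}{29}\right) 137 \left(- \frac{1}{2}\right) = \left(- \frac{137}{29}\right) \left(- \frac{1}{2}\right) = \frac{137}{58}$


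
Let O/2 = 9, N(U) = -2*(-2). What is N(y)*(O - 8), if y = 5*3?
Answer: 40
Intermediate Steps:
y = 15
N(U) = 4
O = 18 (O = 2*9 = 18)
N(y)*(O - 8) = 4*(18 - 8) = 4*10 = 40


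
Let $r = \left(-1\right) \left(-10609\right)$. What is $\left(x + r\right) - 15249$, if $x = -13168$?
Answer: $-17808$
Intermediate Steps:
$r = 10609$
$\left(x + r\right) - 15249 = \left(-13168 + 10609\right) - 15249 = -2559 - 15249 = -17808$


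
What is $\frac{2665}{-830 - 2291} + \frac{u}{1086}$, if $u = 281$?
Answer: $- \frac{2017189}{3389406} \approx -0.59515$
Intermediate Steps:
$\frac{2665}{-830 - 2291} + \frac{u}{1086} = \frac{2665}{-830 - 2291} + \frac{281}{1086} = \frac{2665}{-830 - 2291} + 281 \cdot \frac{1}{1086} = \frac{2665}{-3121} + \frac{281}{1086} = 2665 \left(- \frac{1}{3121}\right) + \frac{281}{1086} = - \frac{2665}{3121} + \frac{281}{1086} = - \frac{2017189}{3389406}$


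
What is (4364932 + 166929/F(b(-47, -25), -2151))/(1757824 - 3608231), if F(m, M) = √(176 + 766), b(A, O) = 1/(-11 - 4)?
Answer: -335764/142339 - 55643*√942/581027798 ≈ -2.3618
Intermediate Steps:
b(A, O) = -1/15 (b(A, O) = 1/(-15) = -1/15)
F(m, M) = √942
(4364932 + 166929/F(b(-47, -25), -2151))/(1757824 - 3608231) = (4364932 + 166929/(√942))/(1757824 - 3608231) = (4364932 + 166929*(√942/942))/(-1850407) = (4364932 + 55643*√942/314)*(-1/1850407) = -335764/142339 - 55643*√942/581027798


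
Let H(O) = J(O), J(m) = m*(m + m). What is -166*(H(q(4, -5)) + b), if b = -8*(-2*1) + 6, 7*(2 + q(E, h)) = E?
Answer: -212148/49 ≈ -4329.5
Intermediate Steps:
q(E, h) = -2 + E/7
b = 22 (b = -(-16) + 6 = -8*(-2) + 6 = 16 + 6 = 22)
J(m) = 2*m² (J(m) = m*(2*m) = 2*m²)
H(O) = 2*O²
-166*(H(q(4, -5)) + b) = -166*(2*(-2 + (⅐)*4)² + 22) = -166*(2*(-2 + 4/7)² + 22) = -166*(2*(-10/7)² + 22) = -166*(2*(100/49) + 22) = -166*(200/49 + 22) = -166*1278/49 = -212148/49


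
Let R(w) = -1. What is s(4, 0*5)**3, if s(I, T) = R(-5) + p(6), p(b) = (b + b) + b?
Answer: 4913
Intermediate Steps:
p(b) = 3*b (p(b) = 2*b + b = 3*b)
s(I, T) = 17 (s(I, T) = -1 + 3*6 = -1 + 18 = 17)
s(4, 0*5)**3 = 17**3 = 4913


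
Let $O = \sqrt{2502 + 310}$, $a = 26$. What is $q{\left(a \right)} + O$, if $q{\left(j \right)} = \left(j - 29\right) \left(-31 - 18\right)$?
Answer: $147 + 2 \sqrt{703} \approx 200.03$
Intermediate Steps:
$q{\left(j \right)} = 1421 - 49 j$ ($q{\left(j \right)} = \left(-29 + j\right) \left(-49\right) = 1421 - 49 j$)
$O = 2 \sqrt{703}$ ($O = \sqrt{2812} = 2 \sqrt{703} \approx 53.028$)
$q{\left(a \right)} + O = \left(1421 - 1274\right) + 2 \sqrt{703} = 147 + 2 \sqrt{703}$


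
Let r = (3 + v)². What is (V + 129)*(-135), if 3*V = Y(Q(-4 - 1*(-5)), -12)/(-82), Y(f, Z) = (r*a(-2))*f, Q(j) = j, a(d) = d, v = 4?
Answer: -716220/41 ≈ -17469.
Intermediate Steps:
r = 49 (r = (3 + 4)² = 7² = 49)
Y(f, Z) = -98*f (Y(f, Z) = (49*(-2))*f = -98*f)
V = 49/123 (V = (-98*(-4 - 1*(-5))/(-82))/3 = (-98*(-4 + 5)*(-1/82))/3 = (-98*1*(-1/82))/3 = (-98*(-1/82))/3 = (⅓)*(49/41) = 49/123 ≈ 0.39837)
(V + 129)*(-135) = (49/123 + 129)*(-135) = (15916/123)*(-135) = -716220/41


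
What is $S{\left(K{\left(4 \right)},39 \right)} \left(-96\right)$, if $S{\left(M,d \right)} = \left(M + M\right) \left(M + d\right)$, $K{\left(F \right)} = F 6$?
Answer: $-290304$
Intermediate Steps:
$K{\left(F \right)} = 6 F$
$S{\left(M,d \right)} = 2 M \left(M + d\right)$
$S{\left(K{\left(4 \right)},39 \right)} \left(-96\right) = 2 \cdot 6 \cdot 4 \left(6 \cdot 4 + 39\right) \left(-96\right) = 2 \cdot 24 \left(24 + 39\right) \left(-96\right) = 2 \cdot 24 \cdot 63 \left(-96\right) = 3024 \left(-96\right) = -290304$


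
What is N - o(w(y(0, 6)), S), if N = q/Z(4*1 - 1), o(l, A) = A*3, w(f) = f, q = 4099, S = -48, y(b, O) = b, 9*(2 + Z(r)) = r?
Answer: -11577/5 ≈ -2315.4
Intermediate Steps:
Z(r) = -2 + r/9
o(l, A) = 3*A
N = -12297/5 (N = 4099/(-2 + (4*1 - 1)/9) = 4099/(-2 + (4 - 1)/9) = 4099/(-2 + (⅑)*3) = 4099/(-2 + ⅓) = 4099/(-5/3) = 4099*(-⅗) = -12297/5 ≈ -2459.4)
N - o(w(y(0, 6)), S) = -12297/5 - 3*(-48) = -12297/5 - 1*(-144) = -12297/5 + 144 = -11577/5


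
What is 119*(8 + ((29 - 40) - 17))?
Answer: -2380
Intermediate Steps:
119*(8 + ((29 - 40) - 17)) = 119*(8 + (-11 - 17)) = 119*(8 - 28) = 119*(-20) = -2380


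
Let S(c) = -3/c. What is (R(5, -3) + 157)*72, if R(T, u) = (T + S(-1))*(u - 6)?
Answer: 6120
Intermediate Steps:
R(T, u) = (-6 + u)*(3 + T) (R(T, u) = (T - 3/(-1))*(u - 6) = (T - 3*(-1))*(-6 + u) = (T + 3)*(-6 + u) = (3 + T)*(-6 + u) = (-6 + u)*(3 + T))
(R(5, -3) + 157)*72 = ((-18 - 6*5 + 3*(-3) + 5*(-3)) + 157)*72 = ((-18 - 30 - 9 - 15) + 157)*72 = (-72 + 157)*72 = 85*72 = 6120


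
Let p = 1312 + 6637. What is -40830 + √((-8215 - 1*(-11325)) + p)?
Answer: -40830 + √11059 ≈ -40725.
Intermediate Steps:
p = 7949
-40830 + √((-8215 - 1*(-11325)) + p) = -40830 + √((-8215 - 1*(-11325)) + 7949) = -40830 + √((-8215 + 11325) + 7949) = -40830 + √(3110 + 7949) = -40830 + √11059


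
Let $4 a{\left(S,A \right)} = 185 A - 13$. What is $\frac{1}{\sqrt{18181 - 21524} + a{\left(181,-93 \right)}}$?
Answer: $- \frac{17218}{74128253} - \frac{4 i \sqrt{3343}}{74128253} \approx -0.00023227 - 3.1199 \cdot 10^{-6} i$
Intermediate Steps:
$a{\left(S,A \right)} = - \frac{13}{4} + \frac{185 A}{4}$ ($a{\left(S,A \right)} = \frac{185 A - 13}{4} = \frac{-13 + 185 A}{4} = - \frac{13}{4} + \frac{185 A}{4}$)
$\frac{1}{\sqrt{18181 - 21524} + a{\left(181,-93 \right)}} = \frac{1}{\sqrt{18181 - 21524} + \left(- \frac{13}{4} + \frac{185}{4} \left(-93\right)\right)} = \frac{1}{\sqrt{-3343} - \frac{8609}{2}} = \frac{1}{i \sqrt{3343} - \frac{8609}{2}} = \frac{1}{- \frac{8609}{2} + i \sqrt{3343}}$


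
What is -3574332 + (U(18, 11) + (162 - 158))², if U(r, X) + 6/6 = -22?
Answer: -3573971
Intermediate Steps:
U(r, X) = -23 (U(r, X) = -1 - 22 = -23)
-3574332 + (U(18, 11) + (162 - 158))² = -3574332 + (-23 + (162 - 158))² = -3574332 + (-23 + 4)² = -3574332 + (-19)² = -3574332 + 361 = -3573971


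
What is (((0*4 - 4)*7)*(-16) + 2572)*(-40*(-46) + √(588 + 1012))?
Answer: 5677600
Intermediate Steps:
(((0*4 - 4)*7)*(-16) + 2572)*(-40*(-46) + √(588 + 1012)) = (((0 - 4)*7)*(-16) + 2572)*(1840 + √1600) = (-4*7*(-16) + 2572)*(1840 + 40) = (-28*(-16) + 2572)*1880 = (448 + 2572)*1880 = 3020*1880 = 5677600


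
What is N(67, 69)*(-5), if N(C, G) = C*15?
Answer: -5025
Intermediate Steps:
N(C, G) = 15*C
N(67, 69)*(-5) = (15*67)*(-5) = 1005*(-5) = -5025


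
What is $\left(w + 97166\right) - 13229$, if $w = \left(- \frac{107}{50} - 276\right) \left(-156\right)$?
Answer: $\frac{3183171}{25} \approx 1.2733 \cdot 10^{5}$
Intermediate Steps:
$w = \frac{1084746}{25}$ ($w = \left(\left(-107\right) \frac{1}{50} - 276\right) \left(-156\right) = \left(- \frac{107}{50} - 276\right) \left(-156\right) = \left(- \frac{13907}{50}\right) \left(-156\right) = \frac{1084746}{25} \approx 43390.0$)
$\left(w + 97166\right) - 13229 = \left(\frac{1084746}{25} + 97166\right) - 13229 = \frac{3513896}{25} - 13229 = \frac{3183171}{25}$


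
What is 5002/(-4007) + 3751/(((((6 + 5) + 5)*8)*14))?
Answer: 6066673/7180544 ≈ 0.84488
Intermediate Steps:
5002/(-4007) + 3751/(((((6 + 5) + 5)*8)*14)) = 5002*(-1/4007) + 3751/((((11 + 5)*8)*14)) = -5002/4007 + 3751/(((16*8)*14)) = -5002/4007 + 3751/((128*14)) = -5002/4007 + 3751/1792 = 6066673/7180544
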